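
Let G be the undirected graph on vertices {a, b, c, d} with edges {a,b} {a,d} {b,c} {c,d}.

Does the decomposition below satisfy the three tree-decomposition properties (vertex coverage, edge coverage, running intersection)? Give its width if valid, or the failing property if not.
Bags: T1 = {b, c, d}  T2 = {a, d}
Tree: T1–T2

No — edge (b,a) lies in no bag.

A tree decomposition must satisfy three properties: every vertex lies in some bag; for every edge, both endpoints lie together in some bag; and for every vertex, the bags containing it form a connected subtree. Here edge (b,a) lies in no bag, so the decomposition is invalid.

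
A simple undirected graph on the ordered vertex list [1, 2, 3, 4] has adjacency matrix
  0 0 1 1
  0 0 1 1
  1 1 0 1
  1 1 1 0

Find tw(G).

A width-2 tree decomposition is:
Bags: B1 = {1, 3, 4}  B2 = {2, 3, 4}
Tree: B1–B2
Each bag holds 3 vertices, so the decomposition has width 2, which upper-bounds the treewidth. For the lower bound, the 3 vertices {1, 3, 4} are pairwise adjacent, and any tree decomposition puts a clique entirely inside one bag — forcing width ≥ 2. Combining the bounds, tw(G) = 2.

2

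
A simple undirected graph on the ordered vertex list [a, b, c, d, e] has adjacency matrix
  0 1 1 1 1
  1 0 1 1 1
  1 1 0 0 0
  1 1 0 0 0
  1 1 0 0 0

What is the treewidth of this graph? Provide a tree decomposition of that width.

Each bag holds 3 vertices, so the decomposition has width 2, which upper-bounds the treewidth. On the other hand G contains the 3-clique {a, b, d}. A clique must lie in a single bag of any decomposition, so no decomposition can have width below 2. The upper and lower bounds meet at 2, so that is the treewidth.

Treewidth 2.
Bags: B1 = {a, b, c}  B2 = {a, b, d}  B3 = {a, b, e}
Tree: B1–B2, B1–B3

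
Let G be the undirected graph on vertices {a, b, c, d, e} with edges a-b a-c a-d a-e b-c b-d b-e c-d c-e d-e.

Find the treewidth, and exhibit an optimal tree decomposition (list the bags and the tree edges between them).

Treewidth 4.
One optimal decomposition is:
Bags: B1 = {a, b, c, d, e}
Tree: (single bag)

A single bag containing all 5 vertices is trivially a valid decomposition of width 4. For the lower bound, the 5 vertices {a, b, c, d, e} are pairwise adjacent, and any tree decomposition puts a clique entirely inside one bag — forcing width ≥ 4. Therefore the treewidth is 4.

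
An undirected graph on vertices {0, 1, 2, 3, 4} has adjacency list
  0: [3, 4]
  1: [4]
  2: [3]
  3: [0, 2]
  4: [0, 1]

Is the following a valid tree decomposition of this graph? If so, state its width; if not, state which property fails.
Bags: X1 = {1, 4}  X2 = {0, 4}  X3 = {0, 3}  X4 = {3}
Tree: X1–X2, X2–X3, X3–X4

A tree decomposition must satisfy three properties: every vertex lies in some bag; for every edge, both endpoints lie together in some bag; and for every vertex, the bags containing it form a connected subtree. Here vertex 2 appears in no bag, so the decomposition is invalid.

No — vertex 2 appears in no bag.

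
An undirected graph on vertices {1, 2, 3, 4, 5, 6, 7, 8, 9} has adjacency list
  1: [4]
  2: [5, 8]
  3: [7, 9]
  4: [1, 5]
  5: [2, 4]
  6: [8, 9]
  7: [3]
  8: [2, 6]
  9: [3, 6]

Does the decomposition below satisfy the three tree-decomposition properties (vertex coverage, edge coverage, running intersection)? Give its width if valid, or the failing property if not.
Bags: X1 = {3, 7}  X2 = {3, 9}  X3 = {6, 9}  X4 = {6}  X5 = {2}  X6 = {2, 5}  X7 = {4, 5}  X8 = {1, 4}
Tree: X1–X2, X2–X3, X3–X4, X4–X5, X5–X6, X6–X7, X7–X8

No — vertex 8 appears in no bag.

A tree decomposition must satisfy three properties: every vertex lies in some bag; for every edge, both endpoints lie together in some bag; and for every vertex, the bags containing it form a connected subtree. Here vertex 8 appears in no bag, so the decomposition is invalid.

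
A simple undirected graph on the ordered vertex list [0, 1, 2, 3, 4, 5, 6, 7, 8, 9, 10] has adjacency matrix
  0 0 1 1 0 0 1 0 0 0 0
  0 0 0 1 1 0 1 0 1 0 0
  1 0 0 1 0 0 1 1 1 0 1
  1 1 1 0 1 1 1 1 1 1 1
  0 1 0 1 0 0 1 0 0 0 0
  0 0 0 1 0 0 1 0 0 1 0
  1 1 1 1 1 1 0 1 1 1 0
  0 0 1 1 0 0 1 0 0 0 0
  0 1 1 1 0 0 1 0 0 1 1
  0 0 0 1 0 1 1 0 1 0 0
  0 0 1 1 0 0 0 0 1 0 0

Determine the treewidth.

3

A width-3 tree decomposition is:
Bags: B1 = {2, 3, 6, 8}  B2 = {3, 6, 8, 9}  B3 = {1, 3, 6, 8}  B4 = {3, 5, 6, 9}  B5 = {2, 3, 6, 7}  B6 = {0, 2, 3, 6}  B7 = {1, 3, 4, 6}  B8 = {2, 3, 8, 10}
Tree: B1–B2, B1–B3, B2–B4, B1–B5, B5–B6, B3–B7, B1–B8
Every bag has size at most 4, so the width is 4 − 1 = 3 and tw(G) ≤ 3. For the lower bound, the 4 vertices {2, 3, 8, 10} are pairwise adjacent, and any tree decomposition puts a clique entirely inside one bag — forcing width ≥ 3. Hence tw(G) = 3 exactly.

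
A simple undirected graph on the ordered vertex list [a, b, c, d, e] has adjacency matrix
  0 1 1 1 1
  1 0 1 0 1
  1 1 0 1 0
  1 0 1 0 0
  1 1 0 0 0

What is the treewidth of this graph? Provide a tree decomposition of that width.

Every bag has size at most 3, so the width is 3 − 1 = 2 and tw(G) ≤ 2. Conversely, {a, b, e} is a clique of size 3, and the vertices of any clique must share a bag in every tree decomposition; so some bag has ≥ 3 vertices and tw(G) ≥ 2. Hence tw(G) = 2 exactly.

Treewidth 2.
One such decomposition:
Bags: B1 = {a, c, d}  B2 = {a, b, c}  B3 = {a, b, e}
Tree: B1–B2, B2–B3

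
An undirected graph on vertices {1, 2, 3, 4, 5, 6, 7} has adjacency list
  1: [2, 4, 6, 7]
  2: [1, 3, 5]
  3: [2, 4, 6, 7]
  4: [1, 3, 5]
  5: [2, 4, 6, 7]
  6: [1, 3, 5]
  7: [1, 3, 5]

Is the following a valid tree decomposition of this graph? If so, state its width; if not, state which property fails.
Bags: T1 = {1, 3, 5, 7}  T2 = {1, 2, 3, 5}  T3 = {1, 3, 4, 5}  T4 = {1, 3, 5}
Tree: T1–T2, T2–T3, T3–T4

A tree decomposition must satisfy three properties: every vertex lies in some bag; for every edge, both endpoints lie together in some bag; and for every vertex, the bags containing it form a connected subtree. Here vertex 6 appears in no bag, so the decomposition is invalid.

No — vertex 6 appears in no bag.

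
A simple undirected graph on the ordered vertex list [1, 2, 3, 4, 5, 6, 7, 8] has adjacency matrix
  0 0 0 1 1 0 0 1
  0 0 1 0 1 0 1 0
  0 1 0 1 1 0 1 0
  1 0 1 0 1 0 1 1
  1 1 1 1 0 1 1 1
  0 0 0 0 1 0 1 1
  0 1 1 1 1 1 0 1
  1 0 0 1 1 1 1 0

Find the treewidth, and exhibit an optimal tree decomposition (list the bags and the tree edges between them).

The largest bag has 4 vertices, giving width 3; this decomposition certifies tw(G) ≤ 3. On the other hand G contains the 4-clique {1, 4, 5, 8}. A clique must lie in a single bag of any decomposition, so no decomposition can have width below 3. Therefore the treewidth is 3.

Treewidth 3.
One optimal decomposition is:
Bags: B1 = {3, 4, 5, 7}  B2 = {4, 5, 7, 8}  B3 = {1, 4, 5, 8}  B4 = {5, 6, 7, 8}  B5 = {2, 3, 5, 7}
Tree: B1–B2, B2–B3, B2–B4, B1–B5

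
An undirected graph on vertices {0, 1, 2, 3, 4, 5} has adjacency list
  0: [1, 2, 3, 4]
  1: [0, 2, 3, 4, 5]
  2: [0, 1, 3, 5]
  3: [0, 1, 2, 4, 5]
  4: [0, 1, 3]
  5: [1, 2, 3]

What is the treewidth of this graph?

3

A width-3 tree decomposition is:
Bags: B1 = {0, 1, 2, 3}  B2 = {0, 1, 3, 4}  B3 = {1, 2, 3, 5}
Tree: B1–B2, B1–B3
Each bag holds 4 vertices, so the decomposition has width 3, which upper-bounds the treewidth. Conversely, {0, 1, 2, 3} is a clique of size 4, and the vertices of any clique must share a bag in every tree decomposition; so some bag has ≥ 4 vertices and tw(G) ≥ 3. Therefore the treewidth is 3.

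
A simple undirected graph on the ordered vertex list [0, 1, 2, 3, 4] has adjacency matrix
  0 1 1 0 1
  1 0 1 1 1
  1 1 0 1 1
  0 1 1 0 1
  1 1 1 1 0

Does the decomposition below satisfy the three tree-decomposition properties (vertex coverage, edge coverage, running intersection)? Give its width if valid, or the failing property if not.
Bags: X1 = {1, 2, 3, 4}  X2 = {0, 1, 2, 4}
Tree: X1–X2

Vertex coverage: the bags together contain {0, 1, 2, 3, 4}, the full vertex set. Edge coverage: each edge of G has both endpoints in at least one bag. Running intersection: for every vertex, the bags containing it form a connected subtree. All three properties hold, so this is a valid tree decomposition of width max|bag| − 1 = 3, and hence tw(G) ≤ 3.

Yes; width 3.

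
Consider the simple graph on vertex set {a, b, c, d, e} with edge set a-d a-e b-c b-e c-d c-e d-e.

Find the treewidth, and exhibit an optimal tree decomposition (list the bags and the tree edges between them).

Treewidth 2.
One such decomposition:
Bags: B1 = {c, d, e}  B2 = {b, c, e}  B3 = {a, d, e}
Tree: B1–B2, B1–B3

Each bag holds 3 vertices, so the decomposition has width 2, which upper-bounds the treewidth. For the lower bound, the 3 vertices {c, d, e} are pairwise adjacent, and any tree decomposition puts a clique entirely inside one bag — forcing width ≥ 2. Hence tw(G) = 2 exactly.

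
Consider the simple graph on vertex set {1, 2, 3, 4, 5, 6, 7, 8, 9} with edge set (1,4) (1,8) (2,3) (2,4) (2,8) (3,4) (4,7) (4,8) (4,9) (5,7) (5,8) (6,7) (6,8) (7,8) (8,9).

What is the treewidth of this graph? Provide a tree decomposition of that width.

Treewidth 2.
Bags: B1 = {1, 4, 8}  B2 = {4, 8, 9}  B3 = {2, 4, 8}  B4 = {2, 3, 4}  B5 = {4, 7, 8}  B6 = {5, 7, 8}  B7 = {6, 7, 8}
Tree: B1–B2, B1–B3, B3–B4, B3–B5, B5–B6, B6–B7

Each bag holds 3 vertices, so the decomposition has width 2, which upper-bounds the treewidth. On the other hand G contains the 3-clique {1, 4, 8}. A clique must lie in a single bag of any decomposition, so no decomposition can have width below 2. Therefore the treewidth is 2.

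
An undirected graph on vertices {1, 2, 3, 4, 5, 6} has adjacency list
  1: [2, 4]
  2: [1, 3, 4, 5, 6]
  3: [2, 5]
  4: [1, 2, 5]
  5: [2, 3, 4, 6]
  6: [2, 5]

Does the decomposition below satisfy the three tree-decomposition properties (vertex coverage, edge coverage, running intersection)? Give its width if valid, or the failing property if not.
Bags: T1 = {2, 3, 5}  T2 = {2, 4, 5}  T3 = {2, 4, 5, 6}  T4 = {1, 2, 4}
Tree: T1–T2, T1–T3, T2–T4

No — bags containing vertex 4 are not connected in the tree.

A tree decomposition must satisfy three properties: every vertex lies in some bag; for every edge, both endpoints lie together in some bag; and for every vertex, the bags containing it form a connected subtree. Here bags containing vertex 4 are not connected in the tree, so the decomposition is invalid.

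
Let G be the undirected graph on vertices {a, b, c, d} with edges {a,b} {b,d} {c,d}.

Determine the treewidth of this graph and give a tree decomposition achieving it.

Each bag holds 2 vertices, so the decomposition has width 1, which upper-bounds the treewidth. G has an edge, so its treewidth is at least 1. Combining the bounds, tw(G) = 1.

Treewidth 1.
One optimal decomposition is:
Bags: B1 = {a, b}  B2 = {b, d}  B3 = {c, d}
Tree: B1–B2, B2–B3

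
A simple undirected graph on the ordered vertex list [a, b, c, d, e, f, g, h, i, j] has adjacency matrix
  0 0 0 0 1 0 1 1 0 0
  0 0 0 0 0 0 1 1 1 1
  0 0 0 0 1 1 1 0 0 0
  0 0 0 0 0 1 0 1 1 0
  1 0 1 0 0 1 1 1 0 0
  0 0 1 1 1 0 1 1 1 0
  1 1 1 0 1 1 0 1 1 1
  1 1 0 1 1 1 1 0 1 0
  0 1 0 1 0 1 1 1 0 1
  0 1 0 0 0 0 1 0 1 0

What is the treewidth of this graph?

A width-3 tree decomposition is:
Bags: B1 = {b, g, h, i}  B2 = {f, g, h, i}  B3 = {e, f, g, h}  B4 = {c, e, f, g}  B5 = {d, f, h, i}  B6 = {a, e, g, h}  B7 = {b, g, i, j}
Tree: B1–B2, B2–B3, B3–B4, B2–B5, B3–B6, B1–B7
Each bag holds 4 vertices, so the decomposition has width 3, which upper-bounds the treewidth. On the other hand G contains the 4-clique {d, f, h, i}. A clique must lie in a single bag of any decomposition, so no decomposition can have width below 3. Therefore the treewidth is 3.

3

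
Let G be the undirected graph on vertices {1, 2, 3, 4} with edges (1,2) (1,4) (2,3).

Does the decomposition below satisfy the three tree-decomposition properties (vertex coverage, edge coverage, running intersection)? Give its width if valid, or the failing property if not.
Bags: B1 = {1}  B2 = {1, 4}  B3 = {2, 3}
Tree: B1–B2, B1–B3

No — edge (2,1) lies in no bag.

A tree decomposition must satisfy three properties: every vertex lies in some bag; for every edge, both endpoints lie together in some bag; and for every vertex, the bags containing it form a connected subtree. Here edge (2,1) lies in no bag, so the decomposition is invalid.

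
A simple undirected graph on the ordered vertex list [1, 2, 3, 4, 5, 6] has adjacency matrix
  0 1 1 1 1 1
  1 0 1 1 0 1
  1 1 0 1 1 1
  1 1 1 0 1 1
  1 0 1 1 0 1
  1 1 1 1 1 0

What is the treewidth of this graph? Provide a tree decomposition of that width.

Every bag has size at most 5, so the width is 5 − 1 = 4 and tw(G) ≤ 4. On the other hand G contains the 5-clique {1, 2, 3, 4, 6}. A clique must lie in a single bag of any decomposition, so no decomposition can have width below 4. Therefore the treewidth is 4.

Treewidth 4.
Bags: B1 = {1, 2, 3, 4, 6}  B2 = {1, 3, 4, 5, 6}
Tree: B1–B2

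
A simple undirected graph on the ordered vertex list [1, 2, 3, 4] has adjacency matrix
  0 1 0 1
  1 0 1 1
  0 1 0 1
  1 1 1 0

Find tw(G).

A width-2 tree decomposition is:
Bags: B1 = {1, 2, 4}  B2 = {2, 3, 4}
Tree: B1–B2
Every bag has size at most 3, so the width is 3 − 1 = 2 and tw(G) ≤ 2. Conversely, {1, 2, 4} is a clique of size 3, and the vertices of any clique must share a bag in every tree decomposition; so some bag has ≥ 3 vertices and tw(G) ≥ 2. Combining the bounds, tw(G) = 2.

2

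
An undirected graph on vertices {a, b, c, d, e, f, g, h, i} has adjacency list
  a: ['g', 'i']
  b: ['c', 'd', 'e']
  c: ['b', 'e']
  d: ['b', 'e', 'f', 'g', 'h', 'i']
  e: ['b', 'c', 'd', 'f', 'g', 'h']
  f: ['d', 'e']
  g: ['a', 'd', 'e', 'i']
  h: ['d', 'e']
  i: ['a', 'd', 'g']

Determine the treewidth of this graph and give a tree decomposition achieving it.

Every bag has size at most 3, so the width is 3 − 1 = 2 and tw(G) ≤ 2. For the lower bound, the 3 vertices {d, e, g} are pairwise adjacent, and any tree decomposition puts a clique entirely inside one bag — forcing width ≥ 2. Combining the bounds, tw(G) = 2.

Treewidth 2.
One such decomposition:
Bags: B1 = {d, g, i}  B2 = {d, e, g}  B3 = {d, e, h}  B4 = {a, g, i}  B5 = {d, e, f}  B6 = {b, d, e}  B7 = {b, c, e}
Tree: B1–B2, B2–B3, B1–B4, B2–B5, B5–B6, B6–B7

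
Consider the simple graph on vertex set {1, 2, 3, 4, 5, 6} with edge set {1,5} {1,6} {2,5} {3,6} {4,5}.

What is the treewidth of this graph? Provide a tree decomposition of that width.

Each bag holds 2 vertices, so the decomposition has width 1, which upper-bounds the treewidth. G has an edge, so its treewidth is at least 1. The upper and lower bounds meet at 1, so that is the treewidth.

Treewidth 1.
One optimal decomposition is:
Bags: B1 = {1, 5}  B2 = {2, 5}  B3 = {4, 5}  B4 = {1, 6}  B5 = {3, 6}
Tree: B1–B2, B2–B3, B1–B4, B4–B5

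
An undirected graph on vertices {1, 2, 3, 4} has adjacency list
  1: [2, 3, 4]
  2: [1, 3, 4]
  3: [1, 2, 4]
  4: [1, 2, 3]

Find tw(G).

3

A width-3 tree decomposition is:
Bags: B1 = {1, 2, 3, 4}
Tree: (single bag)
With just one bag of size 4, the width is 4 − 1 = 3, so tw(G) ≤ 3. For the lower bound, the 4 vertices {1, 2, 3, 4} are pairwise adjacent, and any tree decomposition puts a clique entirely inside one bag — forcing width ≥ 3. Therefore the treewidth is 3.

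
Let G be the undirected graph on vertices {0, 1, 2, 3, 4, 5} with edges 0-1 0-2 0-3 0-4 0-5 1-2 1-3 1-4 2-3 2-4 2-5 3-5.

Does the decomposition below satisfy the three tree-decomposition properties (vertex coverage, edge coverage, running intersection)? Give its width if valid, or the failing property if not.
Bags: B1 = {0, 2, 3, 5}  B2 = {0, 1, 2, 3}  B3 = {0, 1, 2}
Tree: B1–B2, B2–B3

No — vertex 4 appears in no bag.

A tree decomposition must satisfy three properties: every vertex lies in some bag; for every edge, both endpoints lie together in some bag; and for every vertex, the bags containing it form a connected subtree. Here vertex 4 appears in no bag, so the decomposition is invalid.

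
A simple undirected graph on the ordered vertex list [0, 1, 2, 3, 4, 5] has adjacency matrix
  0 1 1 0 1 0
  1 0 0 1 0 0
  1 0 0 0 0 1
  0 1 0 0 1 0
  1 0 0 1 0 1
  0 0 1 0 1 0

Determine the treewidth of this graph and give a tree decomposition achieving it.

Treewidth 2.
Bags: B1 = {0, 1, 3}  B2 = {0, 3, 4}  B3 = {0, 2, 4}  B4 = {2, 4, 5}
Tree: B1–B2, B2–B3, B3–B4

Every bag has size at most 3, so the width is 3 − 1 = 2 and tw(G) ≤ 2. For the lower bound, G contains the cycle 1–3–4–0–1, so G is not a forest; only forests have treewidth ≤ 1, hence tw(G) ≥ 2. Therefore the treewidth is 2.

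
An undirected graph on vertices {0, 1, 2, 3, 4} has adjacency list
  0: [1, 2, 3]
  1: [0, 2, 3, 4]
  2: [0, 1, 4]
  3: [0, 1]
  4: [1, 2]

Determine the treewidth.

A width-2 tree decomposition is:
Bags: B1 = {0, 1, 2}  B2 = {1, 2, 4}  B3 = {0, 1, 3}
Tree: B1–B2, B1–B3
The largest bag has 3 vertices, giving width 2; this decomposition certifies tw(G) ≤ 2. On the other hand G contains the 3-clique {0, 1, 2}. A clique must lie in a single bag of any decomposition, so no decomposition can have width below 2. The upper and lower bounds meet at 2, so that is the treewidth.

2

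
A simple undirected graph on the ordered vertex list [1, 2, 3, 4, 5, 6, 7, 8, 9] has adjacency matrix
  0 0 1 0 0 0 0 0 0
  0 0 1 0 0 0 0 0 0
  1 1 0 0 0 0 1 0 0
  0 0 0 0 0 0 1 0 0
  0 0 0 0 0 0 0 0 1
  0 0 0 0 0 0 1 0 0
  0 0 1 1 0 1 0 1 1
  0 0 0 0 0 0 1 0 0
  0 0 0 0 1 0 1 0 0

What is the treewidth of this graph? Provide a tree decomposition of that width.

Treewidth 1.
Bags: B1 = {4, 7}  B2 = {7, 9}  B3 = {3, 7}  B4 = {6, 7}  B5 = {5, 9}  B6 = {1, 3}  B7 = {7, 8}  B8 = {2, 3}
Tree: B1–B2, B1–B3, B3–B4, B2–B5, B3–B6, B2–B7, B6–B8

Each bag holds 2 vertices, so the decomposition has width 1, which upper-bounds the treewidth. Since G has at least one edge (e.g. 7–4), it is not an edgeless graph, so tw(G) ≥ 1. Therefore the treewidth is 1.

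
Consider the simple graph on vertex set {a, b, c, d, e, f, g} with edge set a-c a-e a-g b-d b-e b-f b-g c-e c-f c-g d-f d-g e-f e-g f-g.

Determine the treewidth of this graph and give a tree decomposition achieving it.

The largest bag has 4 vertices, giving width 3; this decomposition certifies tw(G) ≤ 3. On the other hand G contains the 4-clique {a, c, e, g}. A clique must lie in a single bag of any decomposition, so no decomposition can have width below 3. The upper and lower bounds meet at 3, so that is the treewidth.

Treewidth 3.
One optimal decomposition is:
Bags: B1 = {b, d, f, g}  B2 = {b, e, f, g}  B3 = {c, e, f, g}  B4 = {a, c, e, g}
Tree: B1–B2, B2–B3, B3–B4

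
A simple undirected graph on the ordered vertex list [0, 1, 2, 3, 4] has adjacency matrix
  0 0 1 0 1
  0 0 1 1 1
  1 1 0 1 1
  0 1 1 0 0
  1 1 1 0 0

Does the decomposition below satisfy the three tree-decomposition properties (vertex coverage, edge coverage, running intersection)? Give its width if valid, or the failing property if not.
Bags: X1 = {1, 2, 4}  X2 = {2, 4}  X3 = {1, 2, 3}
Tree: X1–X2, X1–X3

No — vertex 0 appears in no bag.

A tree decomposition must satisfy three properties: every vertex lies in some bag; for every edge, both endpoints lie together in some bag; and for every vertex, the bags containing it form a connected subtree. Here vertex 0 appears in no bag, so the decomposition is invalid.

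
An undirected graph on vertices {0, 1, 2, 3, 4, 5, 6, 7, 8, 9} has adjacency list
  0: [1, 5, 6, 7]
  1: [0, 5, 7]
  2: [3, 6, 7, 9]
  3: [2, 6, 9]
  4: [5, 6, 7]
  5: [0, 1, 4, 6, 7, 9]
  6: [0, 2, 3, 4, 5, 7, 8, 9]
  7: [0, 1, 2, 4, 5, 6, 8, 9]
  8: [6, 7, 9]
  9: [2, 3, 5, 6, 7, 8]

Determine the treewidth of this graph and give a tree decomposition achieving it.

The largest bag has 4 vertices, giving width 3; this decomposition certifies tw(G) ≤ 3. On the other hand G contains the 4-clique {0, 1, 5, 7}. A clique must lie in a single bag of any decomposition, so no decomposition can have width below 3. Combining the bounds, tw(G) = 3.

Treewidth 3.
One optimal decomposition is:
Bags: B1 = {0, 1, 5, 7}  B2 = {0, 5, 6, 7}  B3 = {5, 6, 7, 9}  B4 = {6, 7, 8, 9}  B5 = {2, 6, 7, 9}  B6 = {2, 3, 6, 9}  B7 = {4, 5, 6, 7}
Tree: B1–B2, B2–B3, B3–B4, B4–B5, B5–B6, B3–B7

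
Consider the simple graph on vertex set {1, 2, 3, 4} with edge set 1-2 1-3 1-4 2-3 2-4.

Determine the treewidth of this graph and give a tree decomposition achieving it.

The largest bag has 3 vertices, giving width 2; this decomposition certifies tw(G) ≤ 2. For the lower bound, the 3 vertices {1, 2, 3} are pairwise adjacent, and any tree decomposition puts a clique entirely inside one bag — forcing width ≥ 2. Therefore the treewidth is 2.

Treewidth 2.
One such decomposition:
Bags: B1 = {1, 2, 3}  B2 = {1, 2, 4}
Tree: B1–B2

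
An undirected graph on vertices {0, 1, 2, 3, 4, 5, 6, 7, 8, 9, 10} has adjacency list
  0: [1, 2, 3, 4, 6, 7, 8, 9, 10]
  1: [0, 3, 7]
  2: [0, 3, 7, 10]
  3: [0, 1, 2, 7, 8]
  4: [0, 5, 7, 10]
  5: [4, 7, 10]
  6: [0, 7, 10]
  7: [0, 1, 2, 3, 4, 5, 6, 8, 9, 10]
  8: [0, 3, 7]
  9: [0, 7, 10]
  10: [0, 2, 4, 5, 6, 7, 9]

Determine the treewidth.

3

A width-3 tree decomposition is:
Bags: B1 = {0, 2, 3, 7}  B2 = {0, 2, 7, 10}  B3 = {0, 7, 9, 10}  B4 = {0, 1, 3, 7}  B5 = {0, 3, 7, 8}  B6 = {0, 6, 7, 10}  B7 = {0, 4, 7, 10}  B8 = {4, 5, 7, 10}
Tree: B1–B2, B2–B3, B1–B4, B1–B5, B3–B6, B6–B7, B7–B8
The largest bag has 4 vertices, giving width 3; this decomposition certifies tw(G) ≤ 3. Conversely, {0, 3, 7, 8} is a clique of size 4, and the vertices of any clique must share a bag in every tree decomposition; so some bag has ≥ 4 vertices and tw(G) ≥ 3. Therefore the treewidth is 3.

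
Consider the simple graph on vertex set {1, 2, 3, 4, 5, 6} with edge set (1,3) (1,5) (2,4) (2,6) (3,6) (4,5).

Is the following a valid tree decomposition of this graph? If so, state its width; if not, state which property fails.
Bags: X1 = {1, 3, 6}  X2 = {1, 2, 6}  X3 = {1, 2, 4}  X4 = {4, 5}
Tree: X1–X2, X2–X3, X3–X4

No — edge (1,5) lies in no bag.

A tree decomposition must satisfy three properties: every vertex lies in some bag; for every edge, both endpoints lie together in some bag; and for every vertex, the bags containing it form a connected subtree. Here edge (1,5) lies in no bag, so the decomposition is invalid.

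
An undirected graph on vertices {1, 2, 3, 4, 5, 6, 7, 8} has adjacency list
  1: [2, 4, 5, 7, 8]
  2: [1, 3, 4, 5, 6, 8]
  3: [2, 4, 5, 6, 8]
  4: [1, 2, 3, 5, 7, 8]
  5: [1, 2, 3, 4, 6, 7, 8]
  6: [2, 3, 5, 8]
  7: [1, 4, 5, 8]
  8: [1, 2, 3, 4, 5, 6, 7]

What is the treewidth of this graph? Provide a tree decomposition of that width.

Each bag holds 5 vertices, so the decomposition has width 4, which upper-bounds the treewidth. Conversely, {1, 2, 4, 5, 8} is a clique of size 5, and the vertices of any clique must share a bag in every tree decomposition; so some bag has ≥ 5 vertices and tw(G) ≥ 4. The upper and lower bounds meet at 4, so that is the treewidth.

Treewidth 4.
One optimal decomposition is:
Bags: B1 = {2, 3, 5, 6, 8}  B2 = {2, 3, 4, 5, 8}  B3 = {1, 2, 4, 5, 8}  B4 = {1, 4, 5, 7, 8}
Tree: B1–B2, B2–B3, B3–B4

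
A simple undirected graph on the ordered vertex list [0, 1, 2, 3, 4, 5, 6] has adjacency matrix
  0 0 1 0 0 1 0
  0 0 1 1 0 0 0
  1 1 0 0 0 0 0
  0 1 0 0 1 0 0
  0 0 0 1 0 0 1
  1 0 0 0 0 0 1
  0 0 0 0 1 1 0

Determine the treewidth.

2

A width-2 tree decomposition is:
Bags: B1 = {1, 2, 3}  B2 = {0, 2, 3}  B3 = {0, 3, 5}  B4 = {3, 5, 6}  B5 = {3, 4, 6}
Tree: B1–B2, B2–B3, B3–B4, B4–B5
The largest bag has 3 vertices, giving width 2; this decomposition certifies tw(G) ≤ 2. Since 3–1–2–0–5–6–4–3 is a cycle in G, G is not acyclic. Forests are exactly the graphs of treewidth ≤ 1, so tw(G) ≥ 2. Therefore the treewidth is 2.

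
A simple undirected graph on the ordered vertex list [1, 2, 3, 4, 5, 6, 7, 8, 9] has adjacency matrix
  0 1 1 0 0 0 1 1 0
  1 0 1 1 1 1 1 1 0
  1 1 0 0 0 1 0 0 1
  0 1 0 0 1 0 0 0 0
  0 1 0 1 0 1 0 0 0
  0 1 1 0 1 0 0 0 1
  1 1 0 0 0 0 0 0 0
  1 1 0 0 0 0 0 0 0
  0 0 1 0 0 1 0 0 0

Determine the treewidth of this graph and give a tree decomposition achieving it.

The largest bag has 3 vertices, giving width 2; this decomposition certifies tw(G) ≤ 2. For the lower bound, the 3 vertices {3, 6, 9} are pairwise adjacent, and any tree decomposition puts a clique entirely inside one bag — forcing width ≥ 2. Combining the bounds, tw(G) = 2.

Treewidth 2.
One such decomposition:
Bags: B1 = {2, 5, 6}  B2 = {2, 3, 6}  B3 = {2, 4, 5}  B4 = {3, 6, 9}  B5 = {1, 2, 3}  B6 = {1, 2, 7}  B7 = {1, 2, 8}
Tree: B1–B2, B1–B3, B2–B4, B2–B5, B5–B6, B6–B7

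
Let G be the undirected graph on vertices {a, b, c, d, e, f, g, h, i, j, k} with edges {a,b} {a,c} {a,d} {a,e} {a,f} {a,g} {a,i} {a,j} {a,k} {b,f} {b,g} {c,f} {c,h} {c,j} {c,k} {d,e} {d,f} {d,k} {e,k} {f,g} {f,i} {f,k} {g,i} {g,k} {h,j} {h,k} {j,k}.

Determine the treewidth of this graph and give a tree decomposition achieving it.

Treewidth 3.
One such decomposition:
Bags: B1 = {a, d, f, k}  B2 = {a, c, f, k}  B3 = {a, f, g, k}  B4 = {a, c, j, k}  B5 = {a, b, f, g}  B6 = {a, f, g, i}  B7 = {c, h, j, k}  B8 = {a, d, e, k}
Tree: B1–B2, B2–B3, B2–B4, B3–B5, B3–B6, B4–B7, B1–B8

Each bag holds 4 vertices, so the decomposition has width 3, which upper-bounds the treewidth. For the lower bound, the 4 vertices {c, h, j, k} are pairwise adjacent, and any tree decomposition puts a clique entirely inside one bag — forcing width ≥ 3. The upper and lower bounds meet at 3, so that is the treewidth.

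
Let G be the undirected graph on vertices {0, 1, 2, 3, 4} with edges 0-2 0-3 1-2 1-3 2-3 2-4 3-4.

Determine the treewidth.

A width-2 tree decomposition is:
Bags: B1 = {0, 2, 3}  B2 = {1, 2, 3}  B3 = {2, 3, 4}
Tree: B1–B2, B1–B3
Each bag holds 3 vertices, so the decomposition has width 2, which upper-bounds the treewidth. Conversely, {0, 2, 3} is a clique of size 3, and the vertices of any clique must share a bag in every tree decomposition; so some bag has ≥ 3 vertices and tw(G) ≥ 2. The upper and lower bounds meet at 2, so that is the treewidth.

2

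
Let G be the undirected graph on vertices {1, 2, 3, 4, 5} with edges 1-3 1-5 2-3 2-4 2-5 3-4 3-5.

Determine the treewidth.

A width-2 tree decomposition is:
Bags: B1 = {2, 3, 5}  B2 = {2, 3, 4}  B3 = {1, 3, 5}
Tree: B1–B2, B1–B3
The largest bag has 3 vertices, giving width 2; this decomposition certifies tw(G) ≤ 2. For the lower bound, the 3 vertices {1, 3, 5} are pairwise adjacent, and any tree decomposition puts a clique entirely inside one bag — forcing width ≥ 2. Combining the bounds, tw(G) = 2.

2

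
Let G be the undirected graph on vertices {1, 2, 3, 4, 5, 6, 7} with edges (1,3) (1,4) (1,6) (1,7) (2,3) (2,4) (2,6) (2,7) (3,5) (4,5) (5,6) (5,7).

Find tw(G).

A width-3 tree decomposition is:
Bags: B1 = {1, 2, 4, 5}  B2 = {1, 2, 5, 6}  B3 = {1, 2, 5, 7}  B4 = {1, 2, 3, 5}
Tree: B1–B2, B2–B3, B3–B4
Each bag holds 4 vertices, so the decomposition has width 3, which upper-bounds the treewidth. For the lower bound: the 4 vertex sets {1,4}, {2,6}, {5}, {7} are disjoint, each induces a connected subgraph, and every pair is joined by at least one edge of G. Contracting each set to a single vertex therefore yields K_{4} as a minor, and since treewidth is minor-monotone, tw(G) ≥ tw(K_{4}) = 3. Therefore the treewidth is 3.

3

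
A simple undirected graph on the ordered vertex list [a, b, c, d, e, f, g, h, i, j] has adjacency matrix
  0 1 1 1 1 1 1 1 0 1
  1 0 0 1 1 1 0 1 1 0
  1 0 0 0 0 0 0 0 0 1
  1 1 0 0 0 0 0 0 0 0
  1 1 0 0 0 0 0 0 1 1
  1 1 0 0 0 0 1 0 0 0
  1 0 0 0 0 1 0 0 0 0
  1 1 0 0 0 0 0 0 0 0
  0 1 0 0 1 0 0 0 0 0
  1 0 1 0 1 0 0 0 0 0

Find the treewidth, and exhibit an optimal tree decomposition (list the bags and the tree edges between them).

Treewidth 2.
One optimal decomposition is:
Bags: B1 = {a, b, e}  B2 = {a, b, f}  B3 = {a, e, j}  B4 = {b, e, i}  B5 = {a, b, h}  B6 = {a, b, d}  B7 = {a, f, g}  B8 = {a, c, j}
Tree: B1–B2, B1–B3, B1–B4, B2–B5, B2–B6, B2–B7, B3–B8

The largest bag has 3 vertices, giving width 2; this decomposition certifies tw(G) ≤ 2. On the other hand G contains the 3-clique {a, f, g}. A clique must lie in a single bag of any decomposition, so no decomposition can have width below 2. The upper and lower bounds meet at 2, so that is the treewidth.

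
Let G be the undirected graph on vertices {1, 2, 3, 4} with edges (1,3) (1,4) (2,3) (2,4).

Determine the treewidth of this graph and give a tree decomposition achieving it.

Treewidth 2.
Bags: B1 = {1, 2, 3}  B2 = {1, 2, 4}
Tree: B1–B2

Each bag holds 3 vertices, so the decomposition has width 2, which upper-bounds the treewidth. Since 1–3–2–4–1 is a cycle in G, G is not acyclic. Forests are exactly the graphs of treewidth ≤ 1, so tw(G) ≥ 2. The upper and lower bounds meet at 2, so that is the treewidth.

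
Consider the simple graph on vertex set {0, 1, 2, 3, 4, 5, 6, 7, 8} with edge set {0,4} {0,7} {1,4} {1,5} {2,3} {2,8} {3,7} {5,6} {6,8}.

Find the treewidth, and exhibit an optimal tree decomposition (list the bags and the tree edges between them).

Every bag has size at most 3, so the width is 3 − 1 = 2 and tw(G) ≤ 2. The edges 0–4–1–5–6–8–2–3–7–0 form a cycle, so G is not a tree and its treewidth is at least 2. The upper and lower bounds meet at 2, so that is the treewidth.

Treewidth 2.
One optimal decomposition is:
Bags: B1 = {0, 1, 4}  B2 = {0, 1, 5}  B3 = {0, 5, 6}  B4 = {0, 6, 8}  B5 = {0, 2, 8}  B6 = {0, 2, 3}  B7 = {0, 3, 7}
Tree: B1–B2, B2–B3, B3–B4, B4–B5, B5–B6, B6–B7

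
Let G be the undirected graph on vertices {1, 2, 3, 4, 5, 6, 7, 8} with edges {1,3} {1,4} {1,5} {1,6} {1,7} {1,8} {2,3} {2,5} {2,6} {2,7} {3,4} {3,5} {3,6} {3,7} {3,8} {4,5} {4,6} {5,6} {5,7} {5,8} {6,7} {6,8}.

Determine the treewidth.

A width-4 tree decomposition is:
Bags: B1 = {1, 3, 4, 5, 6}  B2 = {1, 3, 5, 6, 7}  B3 = {1, 3, 5, 6, 8}  B4 = {2, 3, 5, 6, 7}
Tree: B1–B2, B2–B3, B2–B4
Every bag has size at most 5, so the width is 5 − 1 = 4 and tw(G) ≤ 4. On the other hand G contains the 5-clique {1, 3, 5, 6, 8}. A clique must lie in a single bag of any decomposition, so no decomposition can have width below 4. Combining the bounds, tw(G) = 4.

4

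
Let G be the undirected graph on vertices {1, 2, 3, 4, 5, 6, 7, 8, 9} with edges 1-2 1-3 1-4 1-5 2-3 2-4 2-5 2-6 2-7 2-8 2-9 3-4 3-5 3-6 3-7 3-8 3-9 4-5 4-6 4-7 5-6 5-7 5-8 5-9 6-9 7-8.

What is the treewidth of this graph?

A width-4 tree decomposition is:
Bags: B1 = {2, 3, 4, 5, 6}  B2 = {2, 3, 4, 5, 7}  B3 = {2, 3, 5, 6, 9}  B4 = {2, 3, 5, 7, 8}  B5 = {1, 2, 3, 4, 5}
Tree: B1–B2, B1–B3, B2–B4, B1–B5
The largest bag has 5 vertices, giving width 4; this decomposition certifies tw(G) ≤ 4. Conversely, {2, 3, 5, 7, 8} is a clique of size 5, and the vertices of any clique must share a bag in every tree decomposition; so some bag has ≥ 5 vertices and tw(G) ≥ 4. The upper and lower bounds meet at 4, so that is the treewidth.

4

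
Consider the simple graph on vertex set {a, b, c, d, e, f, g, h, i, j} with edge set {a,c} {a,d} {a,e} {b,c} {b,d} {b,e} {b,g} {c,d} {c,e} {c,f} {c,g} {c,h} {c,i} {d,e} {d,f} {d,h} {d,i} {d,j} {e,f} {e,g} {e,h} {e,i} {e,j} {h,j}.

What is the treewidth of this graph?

3

A width-3 tree decomposition is:
Bags: B1 = {c, d, e, h}  B2 = {a, c, d, e}  B3 = {c, d, e, i}  B4 = {c, d, e, f}  B5 = {b, c, d, e}  B6 = {b, c, e, g}  B7 = {d, e, h, j}
Tree: B1–B2, B1–B3, B2–B4, B2–B5, B5–B6, B1–B7
The largest bag has 4 vertices, giving width 3; this decomposition certifies tw(G) ≤ 3. Conversely, {d, e, h, j} is a clique of size 4, and the vertices of any clique must share a bag in every tree decomposition; so some bag has ≥ 4 vertices and tw(G) ≥ 3. Combining the bounds, tw(G) = 3.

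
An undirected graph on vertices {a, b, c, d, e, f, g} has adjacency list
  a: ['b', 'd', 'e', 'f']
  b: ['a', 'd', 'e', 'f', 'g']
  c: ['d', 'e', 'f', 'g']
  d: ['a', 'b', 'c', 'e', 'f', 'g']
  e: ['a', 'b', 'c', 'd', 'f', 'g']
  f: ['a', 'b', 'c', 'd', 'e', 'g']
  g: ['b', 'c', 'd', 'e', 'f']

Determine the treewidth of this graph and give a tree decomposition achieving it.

Each bag holds 5 vertices, so the decomposition has width 4, which upper-bounds the treewidth. Conversely, {c, d, e, f, g} is a clique of size 5, and the vertices of any clique must share a bag in every tree decomposition; so some bag has ≥ 5 vertices and tw(G) ≥ 4. The upper and lower bounds meet at 4, so that is the treewidth.

Treewidth 4.
One optimal decomposition is:
Bags: B1 = {a, b, d, e, f}  B2 = {b, d, e, f, g}  B3 = {c, d, e, f, g}
Tree: B1–B2, B2–B3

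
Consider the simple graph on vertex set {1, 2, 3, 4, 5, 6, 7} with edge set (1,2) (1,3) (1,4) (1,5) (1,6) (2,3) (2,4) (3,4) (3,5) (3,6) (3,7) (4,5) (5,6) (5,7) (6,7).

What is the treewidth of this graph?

3

A width-3 tree decomposition is:
Bags: B1 = {1, 2, 3, 4}  B2 = {1, 3, 4, 5}  B3 = {1, 3, 5, 6}  B4 = {3, 5, 6, 7}
Tree: B1–B2, B2–B3, B3–B4
Every bag has size at most 4, so the width is 4 − 1 = 3 and tw(G) ≤ 3. For the lower bound, the 4 vertices {1, 2, 3, 4} are pairwise adjacent, and any tree decomposition puts a clique entirely inside one bag — forcing width ≥ 3. The upper and lower bounds meet at 3, so that is the treewidth.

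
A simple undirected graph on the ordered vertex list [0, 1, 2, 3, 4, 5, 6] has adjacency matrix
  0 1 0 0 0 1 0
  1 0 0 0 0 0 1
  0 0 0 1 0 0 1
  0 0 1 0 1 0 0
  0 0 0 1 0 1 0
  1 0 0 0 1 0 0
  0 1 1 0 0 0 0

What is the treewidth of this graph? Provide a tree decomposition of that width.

Treewidth 2.
Bags: B1 = {0, 4, 5}  B2 = {0, 3, 4}  B3 = {0, 2, 3}  B4 = {0, 2, 6}  B5 = {0, 1, 6}
Tree: B1–B2, B2–B3, B3–B4, B4–B5

Each bag holds 3 vertices, so the decomposition has width 2, which upper-bounds the treewidth. The edges 0–5–4–3–2–6–1–0 form a cycle, so G is not a tree and its treewidth is at least 2. Combining the bounds, tw(G) = 2.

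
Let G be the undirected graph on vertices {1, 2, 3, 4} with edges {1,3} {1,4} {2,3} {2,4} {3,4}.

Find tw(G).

2

A width-2 tree decomposition is:
Bags: B1 = {2, 3, 4}  B2 = {1, 3, 4}
Tree: B1–B2
The largest bag has 3 vertices, giving width 2; this decomposition certifies tw(G) ≤ 2. For the lower bound, the 3 vertices {1, 3, 4} are pairwise adjacent, and any tree decomposition puts a clique entirely inside one bag — forcing width ≥ 2. The upper and lower bounds meet at 2, so that is the treewidth.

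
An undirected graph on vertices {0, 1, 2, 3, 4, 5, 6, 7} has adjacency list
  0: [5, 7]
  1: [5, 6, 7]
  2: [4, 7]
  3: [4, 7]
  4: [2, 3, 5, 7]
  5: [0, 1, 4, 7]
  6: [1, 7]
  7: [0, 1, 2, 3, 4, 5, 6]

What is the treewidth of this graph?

2

A width-2 tree decomposition is:
Bags: B1 = {2, 4, 7}  B2 = {4, 5, 7}  B3 = {0, 5, 7}  B4 = {1, 5, 7}  B5 = {1, 6, 7}  B6 = {3, 4, 7}
Tree: B1–B2, B2–B3, B2–B4, B4–B5, B1–B6
Each bag holds 3 vertices, so the decomposition has width 2, which upper-bounds the treewidth. Conversely, {0, 5, 7} is a clique of size 3, and the vertices of any clique must share a bag in every tree decomposition; so some bag has ≥ 3 vertices and tw(G) ≥ 2. Hence tw(G) = 2 exactly.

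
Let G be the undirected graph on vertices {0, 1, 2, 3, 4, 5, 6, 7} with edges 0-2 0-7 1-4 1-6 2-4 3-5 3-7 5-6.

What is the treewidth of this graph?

2

A width-2 tree decomposition is:
Bags: B1 = {0, 3, 7}  B2 = {0, 2, 3}  B3 = {2, 3, 4}  B4 = {1, 3, 4}  B5 = {1, 3, 6}  B6 = {3, 5, 6}
Tree: B1–B2, B2–B3, B3–B4, B4–B5, B5–B6
Each bag holds 3 vertices, so the decomposition has width 2, which upper-bounds the treewidth. The edges 3–7–0–2–4–1–6–5–3 form a cycle, so G is not a tree and its treewidth is at least 2. Hence tw(G) = 2 exactly.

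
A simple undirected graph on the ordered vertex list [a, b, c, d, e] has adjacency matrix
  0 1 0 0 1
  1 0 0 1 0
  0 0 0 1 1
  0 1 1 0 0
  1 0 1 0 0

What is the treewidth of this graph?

2

A width-2 tree decomposition is:
Bags: B1 = {c, d, e}  B2 = {b, d, e}  B3 = {a, b, e}
Tree: B1–B2, B2–B3
The largest bag has 3 vertices, giving width 2; this decomposition certifies tw(G) ≤ 2. Since e–c–d–b–a–e is a cycle in G, G is not acyclic. Forests are exactly the graphs of treewidth ≤ 1, so tw(G) ≥ 2. The upper and lower bounds meet at 2, so that is the treewidth.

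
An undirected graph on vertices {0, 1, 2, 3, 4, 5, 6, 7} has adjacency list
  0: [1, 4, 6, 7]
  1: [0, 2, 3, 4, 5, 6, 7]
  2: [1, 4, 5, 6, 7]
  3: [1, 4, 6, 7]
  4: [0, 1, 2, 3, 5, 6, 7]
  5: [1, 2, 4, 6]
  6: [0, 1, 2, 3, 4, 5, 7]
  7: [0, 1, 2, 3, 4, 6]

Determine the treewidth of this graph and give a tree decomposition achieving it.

Treewidth 4.
One such decomposition:
Bags: B1 = {1, 2, 4, 6, 7}  B2 = {1, 3, 4, 6, 7}  B3 = {1, 2, 4, 5, 6}  B4 = {0, 1, 4, 6, 7}
Tree: B1–B2, B1–B3, B1–B4

Every bag has size at most 5, so the width is 5 − 1 = 4 and tw(G) ≤ 4. Conversely, {1, 2, 4, 5, 6} is a clique of size 5, and the vertices of any clique must share a bag in every tree decomposition; so some bag has ≥ 5 vertices and tw(G) ≥ 4. Therefore the treewidth is 4.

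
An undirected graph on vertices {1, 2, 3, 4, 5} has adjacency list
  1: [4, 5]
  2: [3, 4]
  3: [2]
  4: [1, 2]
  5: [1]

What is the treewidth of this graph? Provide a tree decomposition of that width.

Every bag has size at most 2, so the width is 2 − 1 = 1 and tw(G) ≤ 1. Since G has at least one edge (e.g. 3–2), it is not an edgeless graph, so tw(G) ≥ 1. Therefore the treewidth is 1.

Treewidth 1.
One optimal decomposition is:
Bags: B1 = {2, 3}  B2 = {2, 4}  B3 = {1, 4}  B4 = {1, 5}
Tree: B1–B2, B2–B3, B3–B4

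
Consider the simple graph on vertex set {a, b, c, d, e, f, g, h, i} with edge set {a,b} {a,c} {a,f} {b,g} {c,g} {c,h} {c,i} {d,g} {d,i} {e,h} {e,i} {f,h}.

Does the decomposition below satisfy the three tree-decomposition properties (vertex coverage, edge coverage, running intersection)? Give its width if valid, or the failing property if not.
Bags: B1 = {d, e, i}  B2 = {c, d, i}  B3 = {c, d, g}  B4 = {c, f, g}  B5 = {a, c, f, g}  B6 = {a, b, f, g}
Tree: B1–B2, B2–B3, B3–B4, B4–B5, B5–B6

A tree decomposition must satisfy three properties: every vertex lies in some bag; for every edge, both endpoints lie together in some bag; and for every vertex, the bags containing it form a connected subtree. Here vertex h appears in no bag, so the decomposition is invalid.

No — vertex h appears in no bag.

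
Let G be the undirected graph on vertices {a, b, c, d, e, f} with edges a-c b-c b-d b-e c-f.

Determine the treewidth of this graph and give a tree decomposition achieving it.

The largest bag has 2 vertices, giving width 1; this decomposition certifies tw(G) ≤ 1. Since G has at least one edge (e.g. d–b), it is not an edgeless graph, so tw(G) ≥ 1. Hence tw(G) = 1 exactly.

Treewidth 1.
Bags: B1 = {b, d}  B2 = {b, c}  B3 = {b, e}  B4 = {a, c}  B5 = {c, f}
Tree: B1–B2, B1–B3, B2–B4, B4–B5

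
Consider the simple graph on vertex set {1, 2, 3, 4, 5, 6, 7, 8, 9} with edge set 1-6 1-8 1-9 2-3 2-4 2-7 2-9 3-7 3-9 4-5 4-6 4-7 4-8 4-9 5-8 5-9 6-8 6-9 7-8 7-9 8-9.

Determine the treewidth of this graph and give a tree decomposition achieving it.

Every bag has size at most 4, so the width is 4 − 1 = 3 and tw(G) ≤ 3. On the other hand G contains the 4-clique {1, 6, 8, 9}. A clique must lie in a single bag of any decomposition, so no decomposition can have width below 3. Combining the bounds, tw(G) = 3.

Treewidth 3.
Bags: B1 = {2, 4, 7, 9}  B2 = {4, 7, 8, 9}  B3 = {4, 6, 8, 9}  B4 = {1, 6, 8, 9}  B5 = {4, 5, 8, 9}  B6 = {2, 3, 7, 9}
Tree: B1–B2, B2–B3, B3–B4, B2–B5, B1–B6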